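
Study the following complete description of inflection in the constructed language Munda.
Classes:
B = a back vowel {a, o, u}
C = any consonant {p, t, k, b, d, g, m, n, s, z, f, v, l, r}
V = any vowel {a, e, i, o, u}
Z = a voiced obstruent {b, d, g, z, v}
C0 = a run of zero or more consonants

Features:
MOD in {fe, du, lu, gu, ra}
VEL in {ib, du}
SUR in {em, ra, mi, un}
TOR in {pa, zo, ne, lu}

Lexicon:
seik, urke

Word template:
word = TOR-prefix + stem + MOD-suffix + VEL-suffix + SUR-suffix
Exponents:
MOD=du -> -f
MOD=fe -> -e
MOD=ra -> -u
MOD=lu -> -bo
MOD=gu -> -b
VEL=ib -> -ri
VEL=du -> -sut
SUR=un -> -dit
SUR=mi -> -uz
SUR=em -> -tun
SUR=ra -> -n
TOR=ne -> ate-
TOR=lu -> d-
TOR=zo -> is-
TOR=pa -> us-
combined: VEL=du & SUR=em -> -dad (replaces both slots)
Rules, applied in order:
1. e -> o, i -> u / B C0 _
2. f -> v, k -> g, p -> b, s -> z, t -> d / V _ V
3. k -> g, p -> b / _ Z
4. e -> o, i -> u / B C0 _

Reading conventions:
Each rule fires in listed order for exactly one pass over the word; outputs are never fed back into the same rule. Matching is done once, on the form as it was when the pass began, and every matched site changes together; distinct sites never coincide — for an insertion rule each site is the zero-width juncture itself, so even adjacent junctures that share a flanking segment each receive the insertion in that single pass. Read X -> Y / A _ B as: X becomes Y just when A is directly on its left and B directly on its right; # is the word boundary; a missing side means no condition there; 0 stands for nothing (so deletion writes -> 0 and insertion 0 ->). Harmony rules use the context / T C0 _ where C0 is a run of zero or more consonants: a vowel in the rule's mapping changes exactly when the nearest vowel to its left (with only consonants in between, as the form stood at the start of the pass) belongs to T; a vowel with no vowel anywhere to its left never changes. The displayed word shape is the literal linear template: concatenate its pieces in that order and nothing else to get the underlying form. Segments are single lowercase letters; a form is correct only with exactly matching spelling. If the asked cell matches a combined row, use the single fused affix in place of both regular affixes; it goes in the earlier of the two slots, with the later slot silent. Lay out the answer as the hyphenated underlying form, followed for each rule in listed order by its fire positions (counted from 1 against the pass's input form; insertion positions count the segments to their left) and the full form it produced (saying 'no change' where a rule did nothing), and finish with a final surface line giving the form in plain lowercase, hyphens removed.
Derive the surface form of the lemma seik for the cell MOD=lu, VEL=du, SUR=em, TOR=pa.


underlying: us-seik-bo-dad
1. e -> o, i -> u / B C0 _: fires at position(s) 4: ussoikbodad
2. f -> v, k -> g, p -> b, s -> z, t -> d / V _ V: no change
3. k -> g, p -> b / _ Z: fires at position(s) 6: ussoigbodad
4. e -> o, i -> u / B C0 _: fires at position(s) 5: ussougbodad
surface: ussougbodad


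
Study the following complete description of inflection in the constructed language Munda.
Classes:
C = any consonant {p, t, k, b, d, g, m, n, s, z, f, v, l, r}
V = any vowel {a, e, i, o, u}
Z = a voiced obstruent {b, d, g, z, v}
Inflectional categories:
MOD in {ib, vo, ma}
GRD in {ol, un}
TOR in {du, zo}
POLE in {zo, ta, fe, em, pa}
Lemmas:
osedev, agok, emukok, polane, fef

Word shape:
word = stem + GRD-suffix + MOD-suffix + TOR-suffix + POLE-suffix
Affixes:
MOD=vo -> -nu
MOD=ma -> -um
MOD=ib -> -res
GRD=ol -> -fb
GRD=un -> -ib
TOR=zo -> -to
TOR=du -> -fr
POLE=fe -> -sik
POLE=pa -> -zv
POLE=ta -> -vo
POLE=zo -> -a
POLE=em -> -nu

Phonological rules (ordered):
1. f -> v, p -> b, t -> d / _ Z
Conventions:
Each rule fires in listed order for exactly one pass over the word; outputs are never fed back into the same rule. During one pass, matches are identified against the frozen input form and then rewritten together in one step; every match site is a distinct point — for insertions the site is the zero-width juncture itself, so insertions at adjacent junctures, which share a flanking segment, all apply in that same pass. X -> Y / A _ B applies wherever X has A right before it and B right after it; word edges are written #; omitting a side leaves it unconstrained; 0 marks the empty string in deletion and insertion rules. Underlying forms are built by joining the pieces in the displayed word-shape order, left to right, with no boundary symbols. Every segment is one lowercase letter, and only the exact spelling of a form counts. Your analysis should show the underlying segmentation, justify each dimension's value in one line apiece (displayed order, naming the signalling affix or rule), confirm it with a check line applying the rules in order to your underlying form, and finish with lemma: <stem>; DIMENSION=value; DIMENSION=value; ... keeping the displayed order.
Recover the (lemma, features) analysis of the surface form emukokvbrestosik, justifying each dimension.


underlying: emukok-fb-res-to-sik
MOD=ib - signalled by the affix -res
GRD=ol - signalled by the affix -fb
TOR=zo - signalled by the affix -to
POLE=fe - signalled by the affix -sik
check: emukokfbrestosik -> emukokvbrestosik
lemma: emukok; MOD=ib; GRD=ol; TOR=zo; POLE=fe


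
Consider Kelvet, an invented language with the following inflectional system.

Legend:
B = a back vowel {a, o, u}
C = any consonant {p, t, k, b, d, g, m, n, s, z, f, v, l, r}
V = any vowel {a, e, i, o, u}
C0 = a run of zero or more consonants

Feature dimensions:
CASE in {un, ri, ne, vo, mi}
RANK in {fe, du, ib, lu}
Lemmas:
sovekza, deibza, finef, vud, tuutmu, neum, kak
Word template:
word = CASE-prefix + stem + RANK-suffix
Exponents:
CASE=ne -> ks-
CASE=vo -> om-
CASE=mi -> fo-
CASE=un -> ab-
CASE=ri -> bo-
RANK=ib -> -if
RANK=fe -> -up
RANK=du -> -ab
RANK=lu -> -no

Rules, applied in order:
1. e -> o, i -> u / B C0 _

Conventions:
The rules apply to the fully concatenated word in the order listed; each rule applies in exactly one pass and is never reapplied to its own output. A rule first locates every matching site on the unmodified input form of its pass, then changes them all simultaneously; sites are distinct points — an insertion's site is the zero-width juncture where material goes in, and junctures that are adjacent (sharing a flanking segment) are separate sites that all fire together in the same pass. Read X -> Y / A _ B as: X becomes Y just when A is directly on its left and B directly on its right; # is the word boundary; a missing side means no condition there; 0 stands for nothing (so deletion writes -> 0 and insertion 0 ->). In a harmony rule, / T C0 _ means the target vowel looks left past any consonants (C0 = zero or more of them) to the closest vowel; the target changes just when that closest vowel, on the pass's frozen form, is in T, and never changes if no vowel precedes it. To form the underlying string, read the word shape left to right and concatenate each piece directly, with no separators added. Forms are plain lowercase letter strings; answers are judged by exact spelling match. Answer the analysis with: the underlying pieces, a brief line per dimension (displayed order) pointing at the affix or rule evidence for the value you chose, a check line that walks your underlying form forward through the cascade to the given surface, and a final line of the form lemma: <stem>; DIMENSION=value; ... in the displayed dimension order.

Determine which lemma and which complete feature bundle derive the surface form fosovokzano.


underlying: fo-sovekza-no
CASE=mi - signalled by the affix fo-
RANK=lu - signalled by the affix -no
check: fosovekzano -> fosovokzano
lemma: sovekza; CASE=mi; RANK=lu


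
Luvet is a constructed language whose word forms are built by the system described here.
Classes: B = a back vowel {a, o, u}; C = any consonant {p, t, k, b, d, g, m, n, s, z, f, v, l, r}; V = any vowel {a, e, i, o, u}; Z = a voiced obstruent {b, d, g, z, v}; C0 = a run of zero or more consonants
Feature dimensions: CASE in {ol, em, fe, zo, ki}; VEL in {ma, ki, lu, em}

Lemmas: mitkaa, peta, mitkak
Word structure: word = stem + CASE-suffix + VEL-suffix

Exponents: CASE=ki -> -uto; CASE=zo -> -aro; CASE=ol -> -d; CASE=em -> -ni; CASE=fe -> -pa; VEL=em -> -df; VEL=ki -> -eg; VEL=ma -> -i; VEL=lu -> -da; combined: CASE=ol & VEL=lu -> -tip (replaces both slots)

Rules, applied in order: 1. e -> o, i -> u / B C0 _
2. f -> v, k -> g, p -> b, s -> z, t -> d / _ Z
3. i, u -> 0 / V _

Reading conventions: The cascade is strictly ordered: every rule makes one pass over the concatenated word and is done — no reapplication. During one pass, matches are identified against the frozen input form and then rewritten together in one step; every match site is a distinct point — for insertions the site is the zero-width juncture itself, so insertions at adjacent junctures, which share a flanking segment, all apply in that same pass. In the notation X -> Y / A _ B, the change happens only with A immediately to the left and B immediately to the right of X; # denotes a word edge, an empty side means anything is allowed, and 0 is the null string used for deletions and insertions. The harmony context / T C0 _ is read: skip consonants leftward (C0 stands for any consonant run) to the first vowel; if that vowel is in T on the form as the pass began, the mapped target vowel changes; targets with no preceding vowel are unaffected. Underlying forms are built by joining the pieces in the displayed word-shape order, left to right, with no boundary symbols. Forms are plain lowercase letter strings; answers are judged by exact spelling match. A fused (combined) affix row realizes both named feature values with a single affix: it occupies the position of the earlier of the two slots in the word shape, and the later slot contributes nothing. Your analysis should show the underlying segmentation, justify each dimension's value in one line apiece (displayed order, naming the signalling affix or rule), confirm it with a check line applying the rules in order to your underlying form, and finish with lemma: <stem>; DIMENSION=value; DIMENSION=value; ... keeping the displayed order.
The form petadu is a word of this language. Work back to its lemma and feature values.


underlying: peta-d-i
CASE=ol - signalled by the affix -d
VEL=ma - signalled by the affix -i
check: petadi -> petadu -> petadu -> petadu
lemma: peta; CASE=ol; VEL=ma


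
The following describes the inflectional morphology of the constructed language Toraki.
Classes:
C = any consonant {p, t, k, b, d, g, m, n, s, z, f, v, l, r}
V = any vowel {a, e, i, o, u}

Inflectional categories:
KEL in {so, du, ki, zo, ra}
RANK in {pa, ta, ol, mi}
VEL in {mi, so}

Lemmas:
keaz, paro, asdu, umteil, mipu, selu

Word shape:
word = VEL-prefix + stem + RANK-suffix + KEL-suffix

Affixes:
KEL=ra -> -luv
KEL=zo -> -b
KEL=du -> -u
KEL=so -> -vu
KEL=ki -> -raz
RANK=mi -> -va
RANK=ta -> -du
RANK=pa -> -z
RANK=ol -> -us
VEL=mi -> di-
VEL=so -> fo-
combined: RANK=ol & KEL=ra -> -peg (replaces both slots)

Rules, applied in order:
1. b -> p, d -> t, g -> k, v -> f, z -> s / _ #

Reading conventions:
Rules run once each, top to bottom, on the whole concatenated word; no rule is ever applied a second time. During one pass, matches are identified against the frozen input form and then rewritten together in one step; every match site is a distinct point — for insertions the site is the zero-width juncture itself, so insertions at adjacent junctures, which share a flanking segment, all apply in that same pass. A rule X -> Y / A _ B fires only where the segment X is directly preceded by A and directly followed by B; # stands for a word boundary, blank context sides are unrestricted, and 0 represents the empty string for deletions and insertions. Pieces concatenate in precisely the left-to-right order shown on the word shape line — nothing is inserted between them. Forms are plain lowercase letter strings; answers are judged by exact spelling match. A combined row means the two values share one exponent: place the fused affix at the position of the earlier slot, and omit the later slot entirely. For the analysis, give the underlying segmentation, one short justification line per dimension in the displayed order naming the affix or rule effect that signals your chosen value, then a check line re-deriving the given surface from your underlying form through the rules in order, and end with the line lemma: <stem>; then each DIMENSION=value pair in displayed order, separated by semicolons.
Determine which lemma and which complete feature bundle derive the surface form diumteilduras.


underlying: di-umteil-du-raz
KEL=ki - signalled by the affix -raz
RANK=ta - signalled by the affix -du
VEL=mi - signalled by the affix di-
check: diumteilduraz -> diumteilduras
lemma: umteil; KEL=ki; RANK=ta; VEL=mi


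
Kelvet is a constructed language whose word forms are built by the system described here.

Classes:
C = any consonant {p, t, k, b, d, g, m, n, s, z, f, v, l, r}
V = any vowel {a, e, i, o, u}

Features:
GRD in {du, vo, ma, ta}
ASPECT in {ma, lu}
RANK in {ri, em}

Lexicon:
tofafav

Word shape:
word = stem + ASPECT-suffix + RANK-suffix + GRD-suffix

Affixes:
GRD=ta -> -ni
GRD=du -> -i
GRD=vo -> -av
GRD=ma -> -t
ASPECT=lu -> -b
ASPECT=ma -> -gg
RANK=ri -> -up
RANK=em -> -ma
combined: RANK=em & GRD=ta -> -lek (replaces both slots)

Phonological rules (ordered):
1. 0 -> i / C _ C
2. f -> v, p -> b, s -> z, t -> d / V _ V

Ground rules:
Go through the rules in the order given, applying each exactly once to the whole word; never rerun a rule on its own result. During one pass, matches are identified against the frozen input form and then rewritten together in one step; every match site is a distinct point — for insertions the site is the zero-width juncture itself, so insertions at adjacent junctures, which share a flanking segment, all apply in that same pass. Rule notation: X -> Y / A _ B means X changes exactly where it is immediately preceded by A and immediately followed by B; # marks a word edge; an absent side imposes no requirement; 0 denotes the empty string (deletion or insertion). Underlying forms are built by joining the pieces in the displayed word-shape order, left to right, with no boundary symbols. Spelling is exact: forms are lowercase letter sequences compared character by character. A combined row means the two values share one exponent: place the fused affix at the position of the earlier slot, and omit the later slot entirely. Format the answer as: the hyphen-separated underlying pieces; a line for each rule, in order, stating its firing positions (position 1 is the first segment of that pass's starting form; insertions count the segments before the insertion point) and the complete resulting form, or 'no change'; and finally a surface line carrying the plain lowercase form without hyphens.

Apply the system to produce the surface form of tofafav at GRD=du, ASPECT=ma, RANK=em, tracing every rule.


underlying: tofafav-gg-ma-i
1. 0 -> i / C _ C: inserts after position(s) 7, 8, 9: tofafavigigimai
2. f -> v, p -> b, s -> z, t -> d / V _ V: fires at position(s) 3, 5: tovavavigigimai
surface: tovavavigigimai


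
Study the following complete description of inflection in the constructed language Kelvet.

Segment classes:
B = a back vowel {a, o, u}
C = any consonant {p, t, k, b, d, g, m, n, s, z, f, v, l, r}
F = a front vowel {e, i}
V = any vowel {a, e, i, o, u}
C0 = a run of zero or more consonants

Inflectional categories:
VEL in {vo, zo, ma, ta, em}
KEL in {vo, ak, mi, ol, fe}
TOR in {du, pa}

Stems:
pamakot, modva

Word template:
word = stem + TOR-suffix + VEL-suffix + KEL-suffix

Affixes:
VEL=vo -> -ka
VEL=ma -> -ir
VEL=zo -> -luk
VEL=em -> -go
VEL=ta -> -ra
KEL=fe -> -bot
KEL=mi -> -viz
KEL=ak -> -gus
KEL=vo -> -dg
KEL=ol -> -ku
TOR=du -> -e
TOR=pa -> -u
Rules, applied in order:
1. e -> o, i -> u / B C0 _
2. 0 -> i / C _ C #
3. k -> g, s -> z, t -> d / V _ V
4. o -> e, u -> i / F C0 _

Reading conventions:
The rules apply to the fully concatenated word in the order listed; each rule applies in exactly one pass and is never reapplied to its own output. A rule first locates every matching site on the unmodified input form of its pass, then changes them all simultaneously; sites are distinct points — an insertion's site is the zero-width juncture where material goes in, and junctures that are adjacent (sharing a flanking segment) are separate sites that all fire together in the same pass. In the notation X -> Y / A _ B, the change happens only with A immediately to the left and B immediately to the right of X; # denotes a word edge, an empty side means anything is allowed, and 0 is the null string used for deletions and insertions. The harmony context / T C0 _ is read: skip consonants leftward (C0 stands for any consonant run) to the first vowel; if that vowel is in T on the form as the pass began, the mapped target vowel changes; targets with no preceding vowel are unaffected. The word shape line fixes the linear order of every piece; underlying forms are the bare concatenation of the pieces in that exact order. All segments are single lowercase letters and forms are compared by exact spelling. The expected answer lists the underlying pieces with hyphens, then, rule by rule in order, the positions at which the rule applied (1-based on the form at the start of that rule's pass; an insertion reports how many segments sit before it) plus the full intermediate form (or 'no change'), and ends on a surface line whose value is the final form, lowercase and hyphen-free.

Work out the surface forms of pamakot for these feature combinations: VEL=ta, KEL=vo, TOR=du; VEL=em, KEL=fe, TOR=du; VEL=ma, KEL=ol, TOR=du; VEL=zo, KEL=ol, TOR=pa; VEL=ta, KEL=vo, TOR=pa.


cell VEL=ta, KEL=vo, TOR=du:
underlying: pamakot-e-ra-dg
1. e -> o, i -> u / B C0 _: fires at position(s) 8: pamakotoradg
2. 0 -> i / C _ C #: inserts after position(s) 11: pamakotoradig
3. k -> g, s -> z, t -> d / V _ V: fires at position(s) 5, 7: pamagodoradig
4. o -> e, u -> i / F C0 _: no change
surface: pamagodoradig

cell VEL=em, KEL=fe, TOR=du:
underlying: pamakot-e-go-bot
1. e -> o, i -> u / B C0 _: fires at position(s) 8: pamakotogobot
2. 0 -> i / C _ C #: no change
3. k -> g, s -> z, t -> d / V _ V: fires at position(s) 5, 7: pamagodogobot
4. o -> e, u -> i / F C0 _: no change
surface: pamagodogobot

cell VEL=ma, KEL=ol, TOR=du:
underlying: pamakot-e-ir-ku
1. e -> o, i -> u / B C0 _: fires at position(s) 8: pamakotoirku
2. 0 -> i / C _ C #: no change
3. k -> g, s -> z, t -> d / V _ V: fires at position(s) 5, 7: pamagodoirku
4. o -> e, u -> i / F C0 _: fires at position(s) 12: pamagodoirki
surface: pamagodoirki

cell VEL=zo, KEL=ol, TOR=pa:
underlying: pamakot-u-luk-ku
1. e -> o, i -> u / B C0 _: no change
2. 0 -> i / C _ C #: no change
3. k -> g, s -> z, t -> d / V _ V: fires at position(s) 5, 7: pamagodulukku
4. o -> e, u -> i / F C0 _: no change
surface: pamagodulukku

cell VEL=ta, KEL=vo, TOR=pa:
underlying: pamakot-u-ra-dg
1. e -> o, i -> u / B C0 _: no change
2. 0 -> i / C _ C #: inserts after position(s) 11: pamakoturadig
3. k -> g, s -> z, t -> d / V _ V: fires at position(s) 5, 7: pamagoduradig
4. o -> e, u -> i / F C0 _: no change
surface: pamagoduradig


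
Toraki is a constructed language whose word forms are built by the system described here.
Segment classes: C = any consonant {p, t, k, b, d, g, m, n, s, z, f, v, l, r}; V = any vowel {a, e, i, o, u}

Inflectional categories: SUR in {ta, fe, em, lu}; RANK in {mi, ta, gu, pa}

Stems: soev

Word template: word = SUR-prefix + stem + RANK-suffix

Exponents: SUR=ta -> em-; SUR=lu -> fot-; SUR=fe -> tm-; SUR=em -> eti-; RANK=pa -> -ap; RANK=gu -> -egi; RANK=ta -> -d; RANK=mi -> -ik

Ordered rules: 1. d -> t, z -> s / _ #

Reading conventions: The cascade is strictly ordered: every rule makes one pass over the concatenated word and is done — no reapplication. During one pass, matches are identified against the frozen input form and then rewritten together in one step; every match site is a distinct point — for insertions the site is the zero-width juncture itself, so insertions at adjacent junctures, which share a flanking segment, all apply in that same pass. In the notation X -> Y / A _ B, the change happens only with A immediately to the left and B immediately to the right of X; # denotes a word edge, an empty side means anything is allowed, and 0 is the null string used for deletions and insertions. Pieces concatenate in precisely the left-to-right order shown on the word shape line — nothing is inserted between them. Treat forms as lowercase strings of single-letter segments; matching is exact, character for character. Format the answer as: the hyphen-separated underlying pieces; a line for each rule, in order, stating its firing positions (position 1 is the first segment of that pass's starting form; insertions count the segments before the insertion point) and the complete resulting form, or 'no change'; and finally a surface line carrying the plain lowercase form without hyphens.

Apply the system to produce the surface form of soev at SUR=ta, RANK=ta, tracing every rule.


underlying: em-soev-d
1. d -> t, z -> s / _ #: fires at position(s) 7: emsoevt
surface: emsoevt


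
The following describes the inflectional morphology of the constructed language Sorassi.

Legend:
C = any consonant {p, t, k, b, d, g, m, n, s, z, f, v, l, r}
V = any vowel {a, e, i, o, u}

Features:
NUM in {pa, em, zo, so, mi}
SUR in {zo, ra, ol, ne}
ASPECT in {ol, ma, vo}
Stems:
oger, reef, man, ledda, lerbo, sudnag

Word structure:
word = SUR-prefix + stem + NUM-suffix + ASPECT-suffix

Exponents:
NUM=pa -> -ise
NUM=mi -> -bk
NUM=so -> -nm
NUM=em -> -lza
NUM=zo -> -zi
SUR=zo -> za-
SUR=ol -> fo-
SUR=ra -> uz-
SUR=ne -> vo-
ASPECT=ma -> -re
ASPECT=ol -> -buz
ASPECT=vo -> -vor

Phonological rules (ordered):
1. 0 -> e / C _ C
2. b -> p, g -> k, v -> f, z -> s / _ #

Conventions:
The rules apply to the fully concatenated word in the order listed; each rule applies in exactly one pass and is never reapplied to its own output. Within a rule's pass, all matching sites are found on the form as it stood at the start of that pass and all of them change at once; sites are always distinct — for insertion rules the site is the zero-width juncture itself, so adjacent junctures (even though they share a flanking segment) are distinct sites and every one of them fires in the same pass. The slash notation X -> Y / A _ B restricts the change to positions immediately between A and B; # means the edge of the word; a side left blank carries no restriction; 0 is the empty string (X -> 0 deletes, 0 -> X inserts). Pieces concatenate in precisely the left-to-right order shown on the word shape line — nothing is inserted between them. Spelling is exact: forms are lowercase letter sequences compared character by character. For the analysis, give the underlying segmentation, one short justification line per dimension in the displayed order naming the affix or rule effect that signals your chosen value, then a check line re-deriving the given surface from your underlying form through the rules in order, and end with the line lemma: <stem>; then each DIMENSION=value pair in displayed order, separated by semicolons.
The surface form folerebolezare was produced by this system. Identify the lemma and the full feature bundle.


underlying: fo-lerbo-lza-re
NUM=em - signalled by the affix -lza
SUR=ol - signalled by the affix fo-
ASPECT=ma - signalled by the affix -re
check: folerbolzare -> folerebolezare -> folerebolezare
lemma: lerbo; NUM=em; SUR=ol; ASPECT=ma


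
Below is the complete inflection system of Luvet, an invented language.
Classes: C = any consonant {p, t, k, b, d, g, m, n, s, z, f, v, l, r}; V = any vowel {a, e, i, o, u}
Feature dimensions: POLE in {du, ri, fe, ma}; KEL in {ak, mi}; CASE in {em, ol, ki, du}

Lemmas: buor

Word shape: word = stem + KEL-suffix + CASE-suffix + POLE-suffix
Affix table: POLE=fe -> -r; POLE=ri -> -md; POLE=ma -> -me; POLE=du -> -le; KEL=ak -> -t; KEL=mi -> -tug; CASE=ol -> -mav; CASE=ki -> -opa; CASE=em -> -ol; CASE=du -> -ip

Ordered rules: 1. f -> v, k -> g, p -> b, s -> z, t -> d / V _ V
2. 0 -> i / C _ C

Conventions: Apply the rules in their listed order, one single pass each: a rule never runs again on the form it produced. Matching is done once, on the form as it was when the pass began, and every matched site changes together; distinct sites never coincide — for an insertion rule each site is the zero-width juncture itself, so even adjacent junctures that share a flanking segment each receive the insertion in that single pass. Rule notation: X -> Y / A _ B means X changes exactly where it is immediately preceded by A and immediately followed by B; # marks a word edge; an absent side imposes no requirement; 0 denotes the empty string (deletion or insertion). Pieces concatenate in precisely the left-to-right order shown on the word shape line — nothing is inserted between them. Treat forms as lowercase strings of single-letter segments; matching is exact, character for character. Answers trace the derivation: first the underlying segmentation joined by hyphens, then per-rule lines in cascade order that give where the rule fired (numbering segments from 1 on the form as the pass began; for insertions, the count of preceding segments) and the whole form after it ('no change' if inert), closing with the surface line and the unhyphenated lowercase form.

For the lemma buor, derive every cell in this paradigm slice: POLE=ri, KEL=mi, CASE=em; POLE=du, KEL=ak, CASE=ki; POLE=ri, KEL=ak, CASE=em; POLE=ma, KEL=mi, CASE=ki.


cell POLE=ri, KEL=mi, CASE=em:
underlying: buor-tug-ol-md
1. f -> v, k -> g, p -> b, s -> z, t -> d / V _ V: no change
2. 0 -> i / C _ C: inserts after position(s) 4, 9, 10: buoritugolimid
surface: buoritugolimid

cell POLE=du, KEL=ak, CASE=ki:
underlying: buor-t-opa-le
1. f -> v, k -> g, p -> b, s -> z, t -> d / V _ V: fires at position(s) 7: buortobale
2. 0 -> i / C _ C: inserts after position(s) 4: buoritobale
surface: buoritobale

cell POLE=ri, KEL=ak, CASE=em:
underlying: buor-t-ol-md
1. f -> v, k -> g, p -> b, s -> z, t -> d / V _ V: no change
2. 0 -> i / C _ C: inserts after position(s) 4, 7, 8: buoritolimid
surface: buoritolimid

cell POLE=ma, KEL=mi, CASE=ki:
underlying: buor-tug-opa-me
1. f -> v, k -> g, p -> b, s -> z, t -> d / V _ V: fires at position(s) 9: buortugobame
2. 0 -> i / C _ C: inserts after position(s) 4: buoritugobame
surface: buoritugobame


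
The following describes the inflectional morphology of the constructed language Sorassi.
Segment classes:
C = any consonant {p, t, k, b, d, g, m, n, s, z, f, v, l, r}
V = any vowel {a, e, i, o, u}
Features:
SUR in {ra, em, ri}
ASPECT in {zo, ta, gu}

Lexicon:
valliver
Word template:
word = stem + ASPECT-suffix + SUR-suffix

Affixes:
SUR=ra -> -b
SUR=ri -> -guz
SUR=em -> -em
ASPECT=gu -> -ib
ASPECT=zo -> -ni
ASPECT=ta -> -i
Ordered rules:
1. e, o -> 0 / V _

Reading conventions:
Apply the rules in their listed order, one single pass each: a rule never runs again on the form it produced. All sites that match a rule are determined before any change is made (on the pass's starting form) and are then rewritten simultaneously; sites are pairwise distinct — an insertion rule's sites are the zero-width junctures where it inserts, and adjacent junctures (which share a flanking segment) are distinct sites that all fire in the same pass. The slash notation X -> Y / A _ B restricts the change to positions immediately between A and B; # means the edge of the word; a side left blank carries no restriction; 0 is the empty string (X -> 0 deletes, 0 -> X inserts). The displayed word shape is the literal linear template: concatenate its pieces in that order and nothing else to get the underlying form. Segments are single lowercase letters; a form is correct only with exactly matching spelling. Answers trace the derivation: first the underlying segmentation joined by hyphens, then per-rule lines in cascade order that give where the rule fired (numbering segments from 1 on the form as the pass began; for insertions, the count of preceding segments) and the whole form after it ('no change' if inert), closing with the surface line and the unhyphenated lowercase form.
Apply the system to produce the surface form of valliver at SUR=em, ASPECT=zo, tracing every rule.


underlying: valliver-ni-em
1. e, o -> 0 / V _: fires at position(s) 11: vallivernim
surface: vallivernim


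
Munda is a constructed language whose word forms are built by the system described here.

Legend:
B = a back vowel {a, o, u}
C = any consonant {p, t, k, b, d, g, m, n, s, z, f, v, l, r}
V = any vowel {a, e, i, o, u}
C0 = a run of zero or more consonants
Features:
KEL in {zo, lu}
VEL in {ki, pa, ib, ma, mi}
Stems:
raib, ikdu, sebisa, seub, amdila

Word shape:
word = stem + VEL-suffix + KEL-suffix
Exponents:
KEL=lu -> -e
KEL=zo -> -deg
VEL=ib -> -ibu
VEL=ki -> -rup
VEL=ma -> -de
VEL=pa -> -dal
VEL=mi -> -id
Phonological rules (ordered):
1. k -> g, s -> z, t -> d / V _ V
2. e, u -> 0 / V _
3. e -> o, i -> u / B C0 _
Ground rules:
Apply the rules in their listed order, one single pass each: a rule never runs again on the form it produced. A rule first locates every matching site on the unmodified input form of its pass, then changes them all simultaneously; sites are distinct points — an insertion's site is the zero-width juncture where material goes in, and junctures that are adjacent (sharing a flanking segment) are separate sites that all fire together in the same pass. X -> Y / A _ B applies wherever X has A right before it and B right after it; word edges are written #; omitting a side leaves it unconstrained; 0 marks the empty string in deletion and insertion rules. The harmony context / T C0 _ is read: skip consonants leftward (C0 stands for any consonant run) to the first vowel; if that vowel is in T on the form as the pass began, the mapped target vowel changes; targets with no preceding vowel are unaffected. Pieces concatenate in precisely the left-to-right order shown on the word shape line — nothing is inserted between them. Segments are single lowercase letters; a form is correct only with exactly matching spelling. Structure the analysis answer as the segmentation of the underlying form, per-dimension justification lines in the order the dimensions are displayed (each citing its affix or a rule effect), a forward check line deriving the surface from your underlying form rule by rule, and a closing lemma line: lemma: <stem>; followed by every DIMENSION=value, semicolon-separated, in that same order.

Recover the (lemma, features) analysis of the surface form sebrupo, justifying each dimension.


underlying: seub-rup-e
KEL=lu - signalled by the affix -e
VEL=ki - signalled by the affix -rup
check: seubrupe -> seubrupe -> sebrupe -> sebrupo
lemma: seub; KEL=lu; VEL=ki


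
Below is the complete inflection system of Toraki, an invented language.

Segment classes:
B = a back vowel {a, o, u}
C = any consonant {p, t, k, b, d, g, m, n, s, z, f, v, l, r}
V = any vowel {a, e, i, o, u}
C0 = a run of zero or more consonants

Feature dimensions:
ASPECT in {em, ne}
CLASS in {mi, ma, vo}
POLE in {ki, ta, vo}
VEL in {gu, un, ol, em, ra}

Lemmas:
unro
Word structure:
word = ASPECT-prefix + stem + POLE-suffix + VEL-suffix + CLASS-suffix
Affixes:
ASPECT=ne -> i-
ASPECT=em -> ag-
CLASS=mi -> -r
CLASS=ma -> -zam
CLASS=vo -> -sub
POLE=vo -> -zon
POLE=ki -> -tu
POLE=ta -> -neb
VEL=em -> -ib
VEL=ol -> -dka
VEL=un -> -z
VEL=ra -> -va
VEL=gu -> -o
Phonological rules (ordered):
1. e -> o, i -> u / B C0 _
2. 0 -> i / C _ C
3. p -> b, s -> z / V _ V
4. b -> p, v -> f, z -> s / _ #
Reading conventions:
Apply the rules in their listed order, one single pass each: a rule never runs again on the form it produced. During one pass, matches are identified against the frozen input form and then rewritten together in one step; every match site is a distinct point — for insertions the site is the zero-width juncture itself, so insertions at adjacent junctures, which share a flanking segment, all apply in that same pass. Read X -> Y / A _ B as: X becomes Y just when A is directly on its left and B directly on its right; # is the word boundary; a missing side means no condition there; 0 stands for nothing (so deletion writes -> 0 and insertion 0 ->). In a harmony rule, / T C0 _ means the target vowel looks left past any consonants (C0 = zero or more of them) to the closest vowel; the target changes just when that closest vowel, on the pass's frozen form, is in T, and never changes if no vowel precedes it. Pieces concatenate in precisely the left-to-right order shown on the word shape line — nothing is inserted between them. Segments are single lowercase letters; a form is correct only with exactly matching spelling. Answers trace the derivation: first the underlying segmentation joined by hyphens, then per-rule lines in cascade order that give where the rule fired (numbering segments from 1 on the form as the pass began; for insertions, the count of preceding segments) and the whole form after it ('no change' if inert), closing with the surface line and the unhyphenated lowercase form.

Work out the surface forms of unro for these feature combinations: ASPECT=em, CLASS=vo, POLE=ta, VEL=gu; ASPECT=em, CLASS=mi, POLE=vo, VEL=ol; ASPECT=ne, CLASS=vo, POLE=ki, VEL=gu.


cell ASPECT=em, CLASS=vo, POLE=ta, VEL=gu:
underlying: ag-unro-neb-o-sub
1. e -> o, i -> u / B C0 _: fires at position(s) 8: agunronobosub
2. 0 -> i / C _ C: inserts after position(s) 4: agunironobosub
3. p -> b, s -> z / V _ V: fires at position(s) 12: agunironobozub
4. b -> p, v -> f, z -> s / _ #: fires at position(s) 14: agunironobozup
surface: agunironobozup

cell ASPECT=em, CLASS=mi, POLE=vo, VEL=ol:
underlying: ag-unro-zon-dka-r
1. e -> o, i -> u / B C0 _: no change
2. 0 -> i / C _ C: inserts after position(s) 4, 9, 10: agunirozonidikar
3. p -> b, s -> z / V _ V: no change
4. b -> p, v -> f, z -> s / _ #: no change
surface: agunirozonidikar

cell ASPECT=ne, CLASS=vo, POLE=ki, VEL=gu:
underlying: i-unro-tu-o-sub
1. e -> o, i -> u / B C0 _: no change
2. 0 -> i / C _ C: inserts after position(s) 3: iunirotuosub
3. p -> b, s -> z / V _ V: fires at position(s) 10: iunirotuozub
4. b -> p, v -> f, z -> s / _ #: fires at position(s) 12: iunirotuozup
surface: iunirotuozup


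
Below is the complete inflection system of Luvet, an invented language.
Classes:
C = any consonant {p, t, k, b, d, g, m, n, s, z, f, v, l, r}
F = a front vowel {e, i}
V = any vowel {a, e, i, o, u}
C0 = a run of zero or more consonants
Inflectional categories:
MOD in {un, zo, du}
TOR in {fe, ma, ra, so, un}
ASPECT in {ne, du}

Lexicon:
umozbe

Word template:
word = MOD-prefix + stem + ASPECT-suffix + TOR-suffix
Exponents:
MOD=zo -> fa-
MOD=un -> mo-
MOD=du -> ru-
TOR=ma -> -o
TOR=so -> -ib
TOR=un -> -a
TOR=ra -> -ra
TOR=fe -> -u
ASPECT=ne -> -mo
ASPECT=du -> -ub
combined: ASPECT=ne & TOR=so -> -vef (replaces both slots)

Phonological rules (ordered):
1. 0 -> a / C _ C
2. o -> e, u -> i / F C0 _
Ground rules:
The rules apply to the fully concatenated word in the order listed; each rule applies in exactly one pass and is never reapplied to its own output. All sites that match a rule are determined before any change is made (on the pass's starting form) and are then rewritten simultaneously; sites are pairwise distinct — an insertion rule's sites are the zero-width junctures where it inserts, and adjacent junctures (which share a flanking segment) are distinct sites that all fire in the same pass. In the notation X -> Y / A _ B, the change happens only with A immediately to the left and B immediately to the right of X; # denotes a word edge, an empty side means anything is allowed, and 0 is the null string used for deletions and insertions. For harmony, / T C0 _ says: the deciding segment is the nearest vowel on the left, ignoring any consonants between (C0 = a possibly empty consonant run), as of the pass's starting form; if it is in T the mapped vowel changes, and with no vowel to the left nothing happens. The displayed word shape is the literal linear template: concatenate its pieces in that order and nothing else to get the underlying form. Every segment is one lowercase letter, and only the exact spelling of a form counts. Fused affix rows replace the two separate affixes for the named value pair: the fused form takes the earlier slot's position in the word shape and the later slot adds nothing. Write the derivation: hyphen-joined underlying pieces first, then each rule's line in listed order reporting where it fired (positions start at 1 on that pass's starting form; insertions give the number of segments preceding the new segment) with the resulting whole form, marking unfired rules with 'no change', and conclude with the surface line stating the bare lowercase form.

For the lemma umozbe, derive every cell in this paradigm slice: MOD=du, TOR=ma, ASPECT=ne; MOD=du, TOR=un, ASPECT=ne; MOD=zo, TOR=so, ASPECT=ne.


cell MOD=du, TOR=ma, ASPECT=ne:
underlying: ru-umozbe-mo-o
1. 0 -> a / C _ C: inserts after position(s) 6: ruumozabemoo
2. o -> e, u -> i / F C0 _: fires at position(s) 11: ruumozabemeo
surface: ruumozabemeo

cell MOD=du, TOR=un, ASPECT=ne:
underlying: ru-umozbe-mo-a
1. 0 -> a / C _ C: inserts after position(s) 6: ruumozabemoa
2. o -> e, u -> i / F C0 _: fires at position(s) 11: ruumozabemea
surface: ruumozabemea

cell MOD=zo, TOR=so, ASPECT=ne:
underlying: fa-umozbe-vef
1. 0 -> a / C _ C: inserts after position(s) 6: faumozabevef
2. o -> e, u -> i / F C0 _: no change
surface: faumozabevef


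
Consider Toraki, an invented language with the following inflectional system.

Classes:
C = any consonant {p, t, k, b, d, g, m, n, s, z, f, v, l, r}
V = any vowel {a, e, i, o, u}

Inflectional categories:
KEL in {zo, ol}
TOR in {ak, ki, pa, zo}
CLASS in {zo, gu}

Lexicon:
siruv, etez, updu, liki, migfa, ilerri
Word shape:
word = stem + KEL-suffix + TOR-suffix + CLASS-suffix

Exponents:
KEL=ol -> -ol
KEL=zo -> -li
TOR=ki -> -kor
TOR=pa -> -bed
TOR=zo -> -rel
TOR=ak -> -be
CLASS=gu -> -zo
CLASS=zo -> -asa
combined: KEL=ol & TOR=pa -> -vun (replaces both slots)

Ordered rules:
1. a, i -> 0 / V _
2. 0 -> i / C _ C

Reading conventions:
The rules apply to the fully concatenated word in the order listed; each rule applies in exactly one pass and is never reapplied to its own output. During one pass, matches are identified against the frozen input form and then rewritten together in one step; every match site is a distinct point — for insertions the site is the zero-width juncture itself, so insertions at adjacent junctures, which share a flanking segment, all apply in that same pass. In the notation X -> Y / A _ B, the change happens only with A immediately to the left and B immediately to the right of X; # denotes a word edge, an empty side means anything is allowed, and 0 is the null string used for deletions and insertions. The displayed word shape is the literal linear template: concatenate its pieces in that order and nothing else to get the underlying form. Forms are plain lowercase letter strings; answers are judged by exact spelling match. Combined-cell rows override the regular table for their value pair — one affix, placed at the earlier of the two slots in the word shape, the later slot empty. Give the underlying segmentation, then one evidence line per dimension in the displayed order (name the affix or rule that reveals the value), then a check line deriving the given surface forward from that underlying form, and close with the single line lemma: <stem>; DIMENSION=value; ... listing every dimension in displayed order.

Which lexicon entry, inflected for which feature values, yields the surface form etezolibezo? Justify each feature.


underlying: etez-ol-be-zo
KEL=ol - signalled by the affix -ol
TOR=ak - signalled by the affix -be
CLASS=gu - signalled by the affix -zo
check: etezolbezo -> etezolbezo -> etezolibezo
lemma: etez; KEL=ol; TOR=ak; CLASS=gu


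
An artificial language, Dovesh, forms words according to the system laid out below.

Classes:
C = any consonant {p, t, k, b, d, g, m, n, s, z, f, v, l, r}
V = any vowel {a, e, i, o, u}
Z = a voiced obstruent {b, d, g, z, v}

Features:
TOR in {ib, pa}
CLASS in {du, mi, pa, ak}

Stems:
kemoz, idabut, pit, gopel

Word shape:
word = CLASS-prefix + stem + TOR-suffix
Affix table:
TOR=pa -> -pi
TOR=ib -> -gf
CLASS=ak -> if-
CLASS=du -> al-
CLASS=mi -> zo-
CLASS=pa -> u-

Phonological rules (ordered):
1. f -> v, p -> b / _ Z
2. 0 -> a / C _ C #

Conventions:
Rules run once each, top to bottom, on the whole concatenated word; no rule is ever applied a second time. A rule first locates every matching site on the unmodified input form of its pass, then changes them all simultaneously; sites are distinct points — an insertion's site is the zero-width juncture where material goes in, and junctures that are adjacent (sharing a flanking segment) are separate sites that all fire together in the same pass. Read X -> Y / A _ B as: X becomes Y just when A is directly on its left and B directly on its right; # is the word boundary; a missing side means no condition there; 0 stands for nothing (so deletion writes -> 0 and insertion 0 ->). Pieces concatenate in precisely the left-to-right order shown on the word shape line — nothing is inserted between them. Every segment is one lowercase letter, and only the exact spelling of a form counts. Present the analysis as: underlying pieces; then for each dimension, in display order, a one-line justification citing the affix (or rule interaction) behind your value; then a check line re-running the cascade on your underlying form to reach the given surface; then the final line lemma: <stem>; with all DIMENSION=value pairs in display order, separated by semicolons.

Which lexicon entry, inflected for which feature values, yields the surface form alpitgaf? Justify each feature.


underlying: al-pit-gf
TOR=ib - signalled by the affix -gf
CLASS=du - signalled by the affix al-
check: alpitgf -> alpitgf -> alpitgaf
lemma: pit; TOR=ib; CLASS=du
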